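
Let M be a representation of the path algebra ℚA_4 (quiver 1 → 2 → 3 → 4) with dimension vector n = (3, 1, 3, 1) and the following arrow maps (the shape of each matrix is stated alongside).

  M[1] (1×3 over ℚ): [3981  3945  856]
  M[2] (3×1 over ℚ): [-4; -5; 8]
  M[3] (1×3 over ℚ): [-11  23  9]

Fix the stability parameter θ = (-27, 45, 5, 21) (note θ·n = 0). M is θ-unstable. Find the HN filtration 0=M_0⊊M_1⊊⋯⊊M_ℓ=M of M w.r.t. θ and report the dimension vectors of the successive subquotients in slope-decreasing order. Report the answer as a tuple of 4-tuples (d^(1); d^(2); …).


Barcode: M ≅ I[1,1]^2, I[1,4], I[3,3]^2. HN layers by μ_θ (3 steps, strictly decreasing):
  μ^(1)=71/3; μ^(2)=5; μ^(3)=-27

((0, 1, 1, 1); (0, 0, 2, 0); (3, 0, 0, 0))


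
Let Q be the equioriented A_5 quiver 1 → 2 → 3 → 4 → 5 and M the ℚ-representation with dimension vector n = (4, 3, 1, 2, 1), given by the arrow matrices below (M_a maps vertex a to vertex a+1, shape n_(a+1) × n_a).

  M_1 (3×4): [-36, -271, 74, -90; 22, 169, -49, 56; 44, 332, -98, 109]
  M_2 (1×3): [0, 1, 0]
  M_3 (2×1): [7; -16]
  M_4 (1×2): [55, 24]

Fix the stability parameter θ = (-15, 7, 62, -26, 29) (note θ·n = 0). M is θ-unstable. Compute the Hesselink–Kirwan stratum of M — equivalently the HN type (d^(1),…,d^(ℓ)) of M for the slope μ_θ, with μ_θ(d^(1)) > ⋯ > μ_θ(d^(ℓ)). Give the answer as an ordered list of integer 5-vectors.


Interval decomposition of M: I[1,1], I[1,2]^2, I[1,5], I[4,4].
HN type (ℓ=5): μ^(1)=29; μ^(2)=18; μ^(3)=7; μ^(4)=-15; μ^(5)=-26

((0, 0, 0, 0, 1); (0, 0, 1, 1, 0); (0, 3, 0, 0, 0); (4, 0, 0, 0, 0); (0, 0, 0, 1, 0))


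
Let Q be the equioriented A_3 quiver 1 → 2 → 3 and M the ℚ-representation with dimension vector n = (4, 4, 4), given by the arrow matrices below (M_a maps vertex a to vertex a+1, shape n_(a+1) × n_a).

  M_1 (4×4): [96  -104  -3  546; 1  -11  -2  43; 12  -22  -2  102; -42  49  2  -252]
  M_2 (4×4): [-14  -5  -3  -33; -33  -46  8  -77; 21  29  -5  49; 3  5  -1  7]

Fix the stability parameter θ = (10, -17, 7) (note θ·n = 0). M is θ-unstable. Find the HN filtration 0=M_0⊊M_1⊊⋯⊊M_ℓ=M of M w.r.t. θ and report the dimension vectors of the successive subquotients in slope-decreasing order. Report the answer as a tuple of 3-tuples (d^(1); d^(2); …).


Interval decomposition of M: I[1,2], I[1,3]^3, I[3,3].
HN type (ℓ=2): μ^(1)=7; μ^(2)=-7/2

((0, 0, 4); (4, 4, 0))


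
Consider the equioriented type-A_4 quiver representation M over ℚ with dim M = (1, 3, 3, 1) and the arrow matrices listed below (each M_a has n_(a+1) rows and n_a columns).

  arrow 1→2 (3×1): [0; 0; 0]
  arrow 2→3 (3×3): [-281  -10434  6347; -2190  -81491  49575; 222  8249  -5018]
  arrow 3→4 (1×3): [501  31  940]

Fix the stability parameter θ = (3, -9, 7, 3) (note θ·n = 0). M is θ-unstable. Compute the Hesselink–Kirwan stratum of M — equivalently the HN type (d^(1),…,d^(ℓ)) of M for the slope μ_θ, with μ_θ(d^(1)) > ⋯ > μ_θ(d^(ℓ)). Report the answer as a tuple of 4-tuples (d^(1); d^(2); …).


Via rank(M_{q-1}∘⋯∘M_p): M ≅ I[1,1], I[2,3]^2, I[2,4].
μ_θ-semistable layers: μ^(1)=7; μ^(2)=5; μ^(3)=3; μ^(4)=-9

((0, 0, 2, 0); (0, 0, 1, 1); (1, 0, 0, 0); (0, 3, 0, 0))


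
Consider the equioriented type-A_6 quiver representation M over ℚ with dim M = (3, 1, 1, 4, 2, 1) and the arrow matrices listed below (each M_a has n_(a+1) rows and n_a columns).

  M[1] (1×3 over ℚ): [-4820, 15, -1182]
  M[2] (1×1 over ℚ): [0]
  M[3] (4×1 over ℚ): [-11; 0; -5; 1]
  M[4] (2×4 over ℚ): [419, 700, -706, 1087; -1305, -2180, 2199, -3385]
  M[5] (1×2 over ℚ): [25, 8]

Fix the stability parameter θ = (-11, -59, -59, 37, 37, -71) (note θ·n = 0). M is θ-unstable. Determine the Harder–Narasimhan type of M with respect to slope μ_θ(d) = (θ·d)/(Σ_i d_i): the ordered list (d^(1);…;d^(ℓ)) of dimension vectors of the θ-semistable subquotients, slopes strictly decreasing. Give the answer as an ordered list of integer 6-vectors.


Via rank(M_{q-1}∘⋯∘M_p): M ≅ I[1,1]^2, I[1,2], I[3,5], I[4,4]^2, I[4,6].
μ_θ-semistable layers: μ^(1)=37; μ^(2)=1; μ^(3)=-11; μ^(4)=-35; μ^(5)=-59

((0, 0, 0, 3, 1, 0); (0, 0, 0, 1, 1, 1); (2, 0, 0, 0, 0, 0); (1, 1, 0, 0, 0, 0); (0, 0, 1, 0, 0, 0))


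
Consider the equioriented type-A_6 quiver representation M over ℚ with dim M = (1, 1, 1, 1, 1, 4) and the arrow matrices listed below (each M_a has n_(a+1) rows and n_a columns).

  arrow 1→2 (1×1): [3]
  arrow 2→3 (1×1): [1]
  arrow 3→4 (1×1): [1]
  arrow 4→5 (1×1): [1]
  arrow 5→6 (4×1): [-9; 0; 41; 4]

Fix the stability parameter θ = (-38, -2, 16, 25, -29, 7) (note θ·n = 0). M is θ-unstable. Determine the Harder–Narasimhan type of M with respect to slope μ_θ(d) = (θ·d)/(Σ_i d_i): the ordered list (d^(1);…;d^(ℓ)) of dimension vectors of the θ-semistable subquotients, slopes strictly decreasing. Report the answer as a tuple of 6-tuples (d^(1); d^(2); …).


Interval decomposition of M: I[1,6], I[6,6]^3.
HN type (ℓ=4): μ^(1)=7; μ^(2)=4; μ^(3)=-2; μ^(4)=-38

((0, 0, 0, 0, 0, 4); (0, 0, 1, 1, 1, 0); (0, 1, 0, 0, 0, 0); (1, 0, 0, 0, 0, 0))


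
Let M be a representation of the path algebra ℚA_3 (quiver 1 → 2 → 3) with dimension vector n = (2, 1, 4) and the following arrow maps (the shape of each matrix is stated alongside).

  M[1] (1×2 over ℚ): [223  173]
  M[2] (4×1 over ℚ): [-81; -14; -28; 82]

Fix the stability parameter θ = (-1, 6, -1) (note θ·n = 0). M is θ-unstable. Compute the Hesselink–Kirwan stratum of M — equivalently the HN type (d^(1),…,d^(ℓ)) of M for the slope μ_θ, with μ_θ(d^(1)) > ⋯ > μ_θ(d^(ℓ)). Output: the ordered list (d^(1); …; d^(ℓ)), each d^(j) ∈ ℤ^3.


Barcode: M ≅ I[1,1], I[1,3], I[3,3]^3. HN layers by μ_θ (2 steps, strictly decreasing):
  μ^(1)=5/2; μ^(2)=-1

((0, 1, 1); (2, 0, 3))


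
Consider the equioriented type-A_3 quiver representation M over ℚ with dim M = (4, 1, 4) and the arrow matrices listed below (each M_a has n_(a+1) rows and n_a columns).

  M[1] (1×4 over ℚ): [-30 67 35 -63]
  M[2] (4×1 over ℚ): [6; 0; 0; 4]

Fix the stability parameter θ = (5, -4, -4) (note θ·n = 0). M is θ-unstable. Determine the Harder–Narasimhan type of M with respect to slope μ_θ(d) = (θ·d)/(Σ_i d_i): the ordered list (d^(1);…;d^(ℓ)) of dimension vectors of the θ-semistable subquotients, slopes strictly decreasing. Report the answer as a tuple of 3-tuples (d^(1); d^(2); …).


Barcode: M ≅ I[1,1]^3, I[1,3], I[3,3]^3. HN layers by μ_θ (3 steps, strictly decreasing):
  μ^(1)=5; μ^(2)=-1; μ^(3)=-4

((3, 0, 0); (1, 1, 1); (0, 0, 3))


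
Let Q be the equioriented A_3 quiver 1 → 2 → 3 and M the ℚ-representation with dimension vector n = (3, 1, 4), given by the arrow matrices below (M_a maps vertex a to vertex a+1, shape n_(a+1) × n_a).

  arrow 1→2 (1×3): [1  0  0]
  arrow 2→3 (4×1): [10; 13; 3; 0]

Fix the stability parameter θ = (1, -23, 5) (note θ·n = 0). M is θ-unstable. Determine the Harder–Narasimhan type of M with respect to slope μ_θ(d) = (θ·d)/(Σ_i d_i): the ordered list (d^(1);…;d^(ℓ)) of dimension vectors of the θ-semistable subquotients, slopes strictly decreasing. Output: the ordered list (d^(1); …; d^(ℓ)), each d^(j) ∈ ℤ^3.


Interval decomposition of M: I[1,1]^2, I[1,3], I[3,3]^3.
HN type (ℓ=3): μ^(1)=5; μ^(2)=1; μ^(3)=-11

((0, 0, 4); (2, 0, 0); (1, 1, 0))


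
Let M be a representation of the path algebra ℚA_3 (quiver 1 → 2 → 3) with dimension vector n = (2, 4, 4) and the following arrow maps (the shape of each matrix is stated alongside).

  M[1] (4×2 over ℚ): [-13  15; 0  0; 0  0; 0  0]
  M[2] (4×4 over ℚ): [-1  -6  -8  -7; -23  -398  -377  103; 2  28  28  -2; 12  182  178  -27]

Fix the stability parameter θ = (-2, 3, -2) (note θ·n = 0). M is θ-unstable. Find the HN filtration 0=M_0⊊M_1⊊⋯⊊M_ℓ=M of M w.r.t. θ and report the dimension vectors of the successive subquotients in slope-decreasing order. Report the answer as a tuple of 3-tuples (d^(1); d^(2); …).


Interval decomposition of M: I[1,1], I[1,3], I[2,2], I[2,3]^2, I[3,3].
HN type (ℓ=3): μ^(1)=3; μ^(2)=1/2; μ^(3)=-2

((0, 1, 0); (0, 3, 3); (2, 0, 1))


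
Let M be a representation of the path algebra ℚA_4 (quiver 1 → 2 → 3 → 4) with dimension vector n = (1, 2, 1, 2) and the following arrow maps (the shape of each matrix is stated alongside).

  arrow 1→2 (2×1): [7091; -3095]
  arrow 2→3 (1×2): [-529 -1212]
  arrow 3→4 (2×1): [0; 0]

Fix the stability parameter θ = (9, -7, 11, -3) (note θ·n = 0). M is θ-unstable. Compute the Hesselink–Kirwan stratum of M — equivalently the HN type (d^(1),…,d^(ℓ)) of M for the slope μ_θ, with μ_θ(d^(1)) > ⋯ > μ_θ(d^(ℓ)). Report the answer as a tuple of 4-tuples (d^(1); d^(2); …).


Interval decomposition of M: I[1,3], I[2,2], I[4,4]^2.
HN type (ℓ=4): μ^(1)=11; μ^(2)=1; μ^(3)=-3; μ^(4)=-7

((0, 0, 1, 0); (1, 1, 0, 0); (0, 0, 0, 2); (0, 1, 0, 0))


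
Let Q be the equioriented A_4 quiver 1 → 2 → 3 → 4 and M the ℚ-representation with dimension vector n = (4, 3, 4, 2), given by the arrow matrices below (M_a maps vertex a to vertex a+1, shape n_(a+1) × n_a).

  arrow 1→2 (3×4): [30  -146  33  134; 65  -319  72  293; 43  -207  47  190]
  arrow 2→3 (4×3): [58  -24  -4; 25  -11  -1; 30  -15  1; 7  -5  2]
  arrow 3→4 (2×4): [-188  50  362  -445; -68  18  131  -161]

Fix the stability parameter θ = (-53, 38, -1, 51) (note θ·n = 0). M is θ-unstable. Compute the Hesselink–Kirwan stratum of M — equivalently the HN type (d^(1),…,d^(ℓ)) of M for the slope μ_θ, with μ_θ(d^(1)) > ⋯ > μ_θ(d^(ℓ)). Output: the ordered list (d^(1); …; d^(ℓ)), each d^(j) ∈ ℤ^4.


Barcode: M ≅ I[1,1], I[1,3], I[1,4]^2, I[3,3]. HN layers by μ_θ (4 steps, strictly decreasing):
  μ^(1)=51; μ^(2)=37/2; μ^(3)=-1; μ^(4)=-53

((0, 0, 0, 2); (0, 3, 3, 0); (0, 0, 1, 0); (4, 0, 0, 0))


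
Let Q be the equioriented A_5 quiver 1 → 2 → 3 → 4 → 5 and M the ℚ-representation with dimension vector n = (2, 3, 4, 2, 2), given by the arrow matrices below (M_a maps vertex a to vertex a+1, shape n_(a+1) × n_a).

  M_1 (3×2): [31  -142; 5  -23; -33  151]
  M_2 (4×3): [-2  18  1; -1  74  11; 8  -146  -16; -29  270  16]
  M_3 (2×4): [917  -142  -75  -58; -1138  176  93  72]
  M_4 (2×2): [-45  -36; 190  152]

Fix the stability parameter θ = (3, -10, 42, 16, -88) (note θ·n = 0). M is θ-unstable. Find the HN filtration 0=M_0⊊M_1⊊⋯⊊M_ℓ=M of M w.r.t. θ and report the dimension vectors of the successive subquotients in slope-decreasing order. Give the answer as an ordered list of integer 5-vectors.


Interval decomposition of M: I[1,4], I[1,5], I[2,3], I[3,3], I[5,5].
HN type (ℓ=6): μ^(1)=42; μ^(2)=29; μ^(3)=-7/2; μ^(4)=-37/5; μ^(5)=-10; μ^(6)=-88

((0, 0, 2, 0, 0); (0, 0, 1, 1, 0); (1, 1, 0, 0, 0); (1, 1, 1, 1, 1); (0, 1, 0, 0, 0); (0, 0, 0, 0, 1))


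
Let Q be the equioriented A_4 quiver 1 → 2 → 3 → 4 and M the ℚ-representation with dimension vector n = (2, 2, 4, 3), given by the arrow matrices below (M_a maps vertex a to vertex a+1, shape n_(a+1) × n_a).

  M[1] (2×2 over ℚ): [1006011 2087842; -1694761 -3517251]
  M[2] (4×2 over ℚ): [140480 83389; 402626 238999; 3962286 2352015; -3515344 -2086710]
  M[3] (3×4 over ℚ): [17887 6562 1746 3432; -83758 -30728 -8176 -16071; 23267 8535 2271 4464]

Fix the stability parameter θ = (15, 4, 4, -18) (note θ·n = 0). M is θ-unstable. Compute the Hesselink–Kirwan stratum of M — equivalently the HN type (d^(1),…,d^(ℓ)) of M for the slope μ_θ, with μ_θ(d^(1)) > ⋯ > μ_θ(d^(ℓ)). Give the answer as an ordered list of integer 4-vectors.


Interval decomposition of M: I[1,3], I[1,4], I[3,4]^2.
HN type (ℓ=3): μ^(1)=23/3; μ^(2)=5/4; μ^(3)=-7

((1, 1, 1, 0); (1, 1, 1, 1); (0, 0, 2, 2))


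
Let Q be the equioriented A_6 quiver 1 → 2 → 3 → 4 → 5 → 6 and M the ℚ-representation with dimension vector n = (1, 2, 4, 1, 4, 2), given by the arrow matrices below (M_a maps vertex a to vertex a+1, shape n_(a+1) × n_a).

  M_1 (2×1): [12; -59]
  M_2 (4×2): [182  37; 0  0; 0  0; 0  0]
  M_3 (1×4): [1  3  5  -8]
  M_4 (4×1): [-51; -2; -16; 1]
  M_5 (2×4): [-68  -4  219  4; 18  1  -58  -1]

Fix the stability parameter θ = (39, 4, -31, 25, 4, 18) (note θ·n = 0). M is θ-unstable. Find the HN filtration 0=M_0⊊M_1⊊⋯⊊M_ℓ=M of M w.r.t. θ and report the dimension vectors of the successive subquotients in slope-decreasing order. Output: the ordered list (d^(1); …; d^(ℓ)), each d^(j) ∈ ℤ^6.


Barcode: M ≅ I[1,6], I[2,2], I[3,3]^3, I[5,5]^2, I[5,6]. HN layers by μ_θ (4 steps, strictly decreasing):
  μ^(1)=18; μ^(2)=29/2; μ^(3)=4; μ^(4)=-31

((0, 0, 0, 0, 0, 2); (0, 0, 0, 1, 1, 0); (1, 2, 1, 0, 3, 0); (0, 0, 3, 0, 0, 0))


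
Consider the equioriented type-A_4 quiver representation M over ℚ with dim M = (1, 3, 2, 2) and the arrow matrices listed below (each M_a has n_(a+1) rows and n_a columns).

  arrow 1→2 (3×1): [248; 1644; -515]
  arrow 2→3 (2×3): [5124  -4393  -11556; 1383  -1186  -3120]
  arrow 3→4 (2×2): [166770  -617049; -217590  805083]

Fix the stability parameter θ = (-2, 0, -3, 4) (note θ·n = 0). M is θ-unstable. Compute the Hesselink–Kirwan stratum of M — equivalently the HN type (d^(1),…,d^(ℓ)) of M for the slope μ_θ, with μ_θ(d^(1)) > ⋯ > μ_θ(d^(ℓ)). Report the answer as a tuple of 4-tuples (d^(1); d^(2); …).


Barcode: M ≅ I[1,2], I[2,3], I[2,4], I[4,4]. HN layers by μ_θ (4 steps, strictly decreasing):
  μ^(1)=4; μ^(2)=0; μ^(3)=-3/2; μ^(4)=-2

((0, 0, 0, 2); (0, 1, 0, 0); (0, 2, 2, 0); (1, 0, 0, 0))


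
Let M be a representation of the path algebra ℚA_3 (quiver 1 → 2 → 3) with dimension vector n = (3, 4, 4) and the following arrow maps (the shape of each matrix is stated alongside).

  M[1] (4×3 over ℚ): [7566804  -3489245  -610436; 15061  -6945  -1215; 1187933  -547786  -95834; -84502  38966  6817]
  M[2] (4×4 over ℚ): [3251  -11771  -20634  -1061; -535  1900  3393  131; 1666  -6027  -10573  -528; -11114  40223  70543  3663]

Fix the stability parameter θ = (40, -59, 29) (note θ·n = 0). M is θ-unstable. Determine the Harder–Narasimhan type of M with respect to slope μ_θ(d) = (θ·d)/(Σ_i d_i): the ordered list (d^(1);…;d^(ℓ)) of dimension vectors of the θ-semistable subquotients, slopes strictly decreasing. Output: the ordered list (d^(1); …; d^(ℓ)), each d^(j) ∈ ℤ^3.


Interval decomposition of M: I[1,3]^3, I[2,3].
HN type (ℓ=3): μ^(1)=29; μ^(2)=-19/2; μ^(3)=-59

((0, 0, 4); (3, 3, 0); (0, 1, 0))


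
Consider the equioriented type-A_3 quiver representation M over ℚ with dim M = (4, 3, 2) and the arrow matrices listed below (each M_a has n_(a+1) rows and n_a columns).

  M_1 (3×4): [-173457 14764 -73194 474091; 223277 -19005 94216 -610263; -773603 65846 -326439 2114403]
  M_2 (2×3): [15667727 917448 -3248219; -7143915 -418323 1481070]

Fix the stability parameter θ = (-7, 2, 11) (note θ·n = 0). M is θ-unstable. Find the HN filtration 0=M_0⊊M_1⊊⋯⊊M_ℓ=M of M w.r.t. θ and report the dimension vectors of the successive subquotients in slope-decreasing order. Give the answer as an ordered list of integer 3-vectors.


Barcode: M ≅ I[1,1], I[1,2], I[1,3]^2. HN layers by μ_θ (3 steps, strictly decreasing):
  μ^(1)=11; μ^(2)=2; μ^(3)=-7

((0, 0, 2); (0, 3, 0); (4, 0, 0))


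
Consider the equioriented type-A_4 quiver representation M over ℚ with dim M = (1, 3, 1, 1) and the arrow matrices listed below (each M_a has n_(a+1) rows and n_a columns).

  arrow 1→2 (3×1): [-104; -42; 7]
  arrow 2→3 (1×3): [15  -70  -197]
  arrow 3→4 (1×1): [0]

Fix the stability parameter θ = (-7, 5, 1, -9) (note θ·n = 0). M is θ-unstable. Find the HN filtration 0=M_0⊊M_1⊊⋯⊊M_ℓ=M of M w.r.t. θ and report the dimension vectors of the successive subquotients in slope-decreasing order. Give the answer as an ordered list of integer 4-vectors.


Interval decomposition of M: I[1,3], I[2,2]^2, I[4,4].
HN type (ℓ=4): μ^(1)=5; μ^(2)=3; μ^(3)=-7; μ^(4)=-9

((0, 2, 0, 0); (0, 1, 1, 0); (1, 0, 0, 0); (0, 0, 0, 1))


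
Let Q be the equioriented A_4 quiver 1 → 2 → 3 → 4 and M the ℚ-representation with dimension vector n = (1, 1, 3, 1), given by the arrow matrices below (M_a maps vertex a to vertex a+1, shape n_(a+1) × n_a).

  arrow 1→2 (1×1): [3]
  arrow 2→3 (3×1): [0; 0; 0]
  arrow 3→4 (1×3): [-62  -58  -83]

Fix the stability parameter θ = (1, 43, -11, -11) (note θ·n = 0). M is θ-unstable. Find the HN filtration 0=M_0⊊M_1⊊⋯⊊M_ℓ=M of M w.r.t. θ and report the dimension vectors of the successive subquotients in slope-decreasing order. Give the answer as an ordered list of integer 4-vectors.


Barcode: M ≅ I[1,2], I[3,3]^2, I[3,4]. HN layers by μ_θ (3 steps, strictly decreasing):
  μ^(1)=43; μ^(2)=1; μ^(3)=-11

((0, 1, 0, 0); (1, 0, 0, 0); (0, 0, 3, 1))


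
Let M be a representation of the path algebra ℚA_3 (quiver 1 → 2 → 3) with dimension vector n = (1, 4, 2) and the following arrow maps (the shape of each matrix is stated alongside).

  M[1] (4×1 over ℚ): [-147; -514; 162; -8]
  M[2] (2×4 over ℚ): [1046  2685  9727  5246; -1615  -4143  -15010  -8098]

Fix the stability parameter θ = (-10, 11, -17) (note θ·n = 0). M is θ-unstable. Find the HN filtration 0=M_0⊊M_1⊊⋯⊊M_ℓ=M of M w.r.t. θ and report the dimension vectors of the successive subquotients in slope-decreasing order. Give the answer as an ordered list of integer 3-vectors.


Interval decomposition of M: I[1,3], I[2,2]^2, I[2,3].
HN type (ℓ=3): μ^(1)=11; μ^(2)=-3; μ^(3)=-10

((0, 2, 0); (0, 2, 2); (1, 0, 0))


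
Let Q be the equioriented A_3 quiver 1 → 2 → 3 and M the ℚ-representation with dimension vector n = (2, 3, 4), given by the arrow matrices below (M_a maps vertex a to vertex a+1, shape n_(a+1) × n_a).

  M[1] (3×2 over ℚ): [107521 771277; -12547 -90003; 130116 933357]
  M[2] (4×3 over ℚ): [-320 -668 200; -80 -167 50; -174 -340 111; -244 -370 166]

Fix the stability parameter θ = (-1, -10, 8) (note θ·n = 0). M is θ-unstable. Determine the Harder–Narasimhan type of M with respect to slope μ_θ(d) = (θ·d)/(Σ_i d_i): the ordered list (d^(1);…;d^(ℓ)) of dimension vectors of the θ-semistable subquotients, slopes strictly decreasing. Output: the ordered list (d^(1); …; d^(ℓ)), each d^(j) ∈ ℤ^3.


Interval decomposition of M: I[1,3]^2, I[2,2], I[3,3]^2.
HN type (ℓ=3): μ^(1)=8; μ^(2)=-11/2; μ^(3)=-10

((0, 0, 4); (2, 2, 0); (0, 1, 0))


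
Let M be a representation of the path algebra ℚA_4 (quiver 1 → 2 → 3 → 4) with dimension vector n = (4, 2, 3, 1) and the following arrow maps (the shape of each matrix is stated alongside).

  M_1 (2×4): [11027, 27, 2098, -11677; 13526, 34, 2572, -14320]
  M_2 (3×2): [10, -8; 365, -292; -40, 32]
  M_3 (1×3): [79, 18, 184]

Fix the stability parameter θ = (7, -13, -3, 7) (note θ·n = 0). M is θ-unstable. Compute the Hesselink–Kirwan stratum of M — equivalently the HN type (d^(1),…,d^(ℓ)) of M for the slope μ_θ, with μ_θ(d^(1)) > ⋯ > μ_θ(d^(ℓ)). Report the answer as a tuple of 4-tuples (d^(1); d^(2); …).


Via rank(M_{q-1}∘⋯∘M_p): M ≅ I[1,1]^2, I[1,2], I[1,3], I[3,3], I[3,4].
μ_θ-semistable layers: μ^(1)=7; μ^(2)=-3

((2, 0, 0, 1); (2, 2, 3, 0))


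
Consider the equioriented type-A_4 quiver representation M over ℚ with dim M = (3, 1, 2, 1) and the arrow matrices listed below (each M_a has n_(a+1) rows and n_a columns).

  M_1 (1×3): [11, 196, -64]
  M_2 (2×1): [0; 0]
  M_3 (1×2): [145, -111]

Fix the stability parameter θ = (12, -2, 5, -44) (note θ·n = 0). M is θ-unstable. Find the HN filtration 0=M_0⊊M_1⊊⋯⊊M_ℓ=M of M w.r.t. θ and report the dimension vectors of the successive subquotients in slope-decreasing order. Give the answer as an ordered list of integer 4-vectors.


Via rank(M_{q-1}∘⋯∘M_p): M ≅ I[1,1]^2, I[1,2], I[3,3], I[3,4].
μ_θ-semistable layers: μ^(1)=12; μ^(2)=5; μ^(3)=-39/2

((2, 0, 0, 0); (1, 1, 1, 0); (0, 0, 1, 1))


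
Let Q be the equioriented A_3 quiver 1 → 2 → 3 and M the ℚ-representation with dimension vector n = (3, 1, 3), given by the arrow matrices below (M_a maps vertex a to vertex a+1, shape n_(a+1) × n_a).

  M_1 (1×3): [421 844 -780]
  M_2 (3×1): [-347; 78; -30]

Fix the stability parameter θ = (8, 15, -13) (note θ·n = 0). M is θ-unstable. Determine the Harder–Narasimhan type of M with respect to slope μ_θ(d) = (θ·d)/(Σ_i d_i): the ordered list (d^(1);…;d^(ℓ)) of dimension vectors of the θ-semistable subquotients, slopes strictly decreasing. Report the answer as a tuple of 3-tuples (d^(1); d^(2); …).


Via rank(M_{q-1}∘⋯∘M_p): M ≅ I[1,1]^2, I[1,3], I[3,3]^2.
μ_θ-semistable layers: μ^(1)=8; μ^(2)=10/3; μ^(3)=-13

((2, 0, 0); (1, 1, 1); (0, 0, 2))


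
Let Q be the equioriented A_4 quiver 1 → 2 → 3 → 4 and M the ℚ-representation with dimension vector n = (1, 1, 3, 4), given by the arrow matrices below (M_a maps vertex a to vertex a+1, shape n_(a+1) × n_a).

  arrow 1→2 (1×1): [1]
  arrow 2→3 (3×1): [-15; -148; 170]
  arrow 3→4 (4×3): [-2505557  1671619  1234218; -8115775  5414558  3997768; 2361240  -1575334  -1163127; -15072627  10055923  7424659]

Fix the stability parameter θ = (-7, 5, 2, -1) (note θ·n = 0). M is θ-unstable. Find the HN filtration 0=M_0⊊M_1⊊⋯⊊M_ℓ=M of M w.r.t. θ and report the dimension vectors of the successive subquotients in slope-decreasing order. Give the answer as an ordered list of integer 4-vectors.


Via rank(M_{q-1}∘⋯∘M_p): M ≅ I[1,4], I[3,4]^2, I[4,4].
μ_θ-semistable layers: μ^(1)=2; μ^(2)=1/2; μ^(3)=-1; μ^(4)=-7

((0, 1, 1, 1); (0, 0, 2, 2); (0, 0, 0, 1); (1, 0, 0, 0))


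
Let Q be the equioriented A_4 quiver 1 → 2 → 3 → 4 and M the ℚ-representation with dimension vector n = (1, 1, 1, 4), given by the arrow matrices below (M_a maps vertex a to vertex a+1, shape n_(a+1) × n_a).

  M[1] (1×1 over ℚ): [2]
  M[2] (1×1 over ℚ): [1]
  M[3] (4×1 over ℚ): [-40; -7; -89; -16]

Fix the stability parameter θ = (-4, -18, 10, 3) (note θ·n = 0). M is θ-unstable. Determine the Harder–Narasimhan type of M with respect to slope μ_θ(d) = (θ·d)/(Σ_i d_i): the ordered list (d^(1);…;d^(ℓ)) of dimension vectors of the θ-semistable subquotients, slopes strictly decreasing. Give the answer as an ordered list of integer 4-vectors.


Barcode: M ≅ I[1,4], I[4,4]^3. HN layers by μ_θ (3 steps, strictly decreasing):
  μ^(1)=13/2; μ^(2)=3; μ^(3)=-11

((0, 0, 1, 1); (0, 0, 0, 3); (1, 1, 0, 0))


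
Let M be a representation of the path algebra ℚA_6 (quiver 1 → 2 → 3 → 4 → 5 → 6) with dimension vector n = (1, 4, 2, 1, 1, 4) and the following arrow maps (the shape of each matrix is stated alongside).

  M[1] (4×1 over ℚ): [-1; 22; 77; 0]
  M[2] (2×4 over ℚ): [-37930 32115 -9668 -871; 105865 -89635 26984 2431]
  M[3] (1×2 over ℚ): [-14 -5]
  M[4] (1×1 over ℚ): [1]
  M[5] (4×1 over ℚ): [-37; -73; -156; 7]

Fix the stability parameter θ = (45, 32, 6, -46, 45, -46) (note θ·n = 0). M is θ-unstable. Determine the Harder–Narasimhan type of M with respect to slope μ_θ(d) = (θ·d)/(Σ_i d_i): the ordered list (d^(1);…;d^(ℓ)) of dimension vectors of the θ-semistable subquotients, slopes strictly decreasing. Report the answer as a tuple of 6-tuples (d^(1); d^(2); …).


Via rank(M_{q-1}∘⋯∘M_p): M ≅ I[1,6], I[2,2]^2, I[2,3], I[6,6]^3.
μ_θ-semistable layers: μ^(1)=32; μ^(2)=19; μ^(3)=6; μ^(4)=-46

((0, 2, 0, 0, 0, 0); (0, 1, 1, 0, 0, 0); (1, 1, 1, 1, 1, 1); (0, 0, 0, 0, 0, 3))


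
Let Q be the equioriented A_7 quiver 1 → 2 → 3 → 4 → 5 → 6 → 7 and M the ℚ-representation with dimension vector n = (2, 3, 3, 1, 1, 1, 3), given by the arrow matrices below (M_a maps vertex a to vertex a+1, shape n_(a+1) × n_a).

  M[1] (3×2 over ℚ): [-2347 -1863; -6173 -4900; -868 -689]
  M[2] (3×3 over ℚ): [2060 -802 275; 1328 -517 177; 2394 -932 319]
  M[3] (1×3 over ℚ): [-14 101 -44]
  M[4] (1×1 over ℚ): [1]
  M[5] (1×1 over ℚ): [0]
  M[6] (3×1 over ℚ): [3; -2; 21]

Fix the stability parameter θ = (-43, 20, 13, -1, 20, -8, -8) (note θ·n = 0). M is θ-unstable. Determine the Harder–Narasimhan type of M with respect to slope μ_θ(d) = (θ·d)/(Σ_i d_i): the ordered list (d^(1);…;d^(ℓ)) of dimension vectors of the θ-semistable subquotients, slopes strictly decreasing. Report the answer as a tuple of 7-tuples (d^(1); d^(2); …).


Barcode: M ≅ I[1,3], I[1,5], I[2,3], I[6,7], I[7,7]^2. HN layers by μ_θ (5 steps, strictly decreasing):
  μ^(1)=20; μ^(2)=33/2; μ^(3)=32/3; μ^(4)=-8; μ^(5)=-43

((0, 0, 0, 0, 1, 0, 0); (0, 2, 2, 0, 0, 0, 0); (0, 1, 1, 1, 0, 0, 0); (0, 0, 0, 0, 0, 1, 3); (2, 0, 0, 0, 0, 0, 0))


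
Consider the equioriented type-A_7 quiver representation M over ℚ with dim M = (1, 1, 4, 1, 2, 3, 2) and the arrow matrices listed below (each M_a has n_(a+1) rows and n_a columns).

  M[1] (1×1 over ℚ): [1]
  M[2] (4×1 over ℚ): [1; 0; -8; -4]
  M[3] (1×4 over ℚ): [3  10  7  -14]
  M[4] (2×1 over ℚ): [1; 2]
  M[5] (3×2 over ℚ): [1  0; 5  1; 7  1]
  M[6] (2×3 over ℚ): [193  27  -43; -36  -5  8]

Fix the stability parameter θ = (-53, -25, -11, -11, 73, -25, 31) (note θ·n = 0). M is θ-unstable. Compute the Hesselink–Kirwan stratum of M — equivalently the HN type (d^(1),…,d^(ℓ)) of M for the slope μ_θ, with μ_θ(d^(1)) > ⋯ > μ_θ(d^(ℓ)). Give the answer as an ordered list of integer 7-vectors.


Via rank(M_{q-1}∘⋯∘M_p): M ≅ I[1,7], I[3,3]^3, I[5,7], I[6,6].
μ_θ-semistable layers: μ^(1)=31; μ^(2)=24; μ^(3)=-11; μ^(4)=-25; μ^(5)=-53

((0, 0, 0, 0, 0, 0, 2); (0, 0, 0, 0, 2, 2, 0); (0, 0, 4, 1, 0, 0, 0); (0, 1, 0, 0, 0, 1, 0); (1, 0, 0, 0, 0, 0, 0))


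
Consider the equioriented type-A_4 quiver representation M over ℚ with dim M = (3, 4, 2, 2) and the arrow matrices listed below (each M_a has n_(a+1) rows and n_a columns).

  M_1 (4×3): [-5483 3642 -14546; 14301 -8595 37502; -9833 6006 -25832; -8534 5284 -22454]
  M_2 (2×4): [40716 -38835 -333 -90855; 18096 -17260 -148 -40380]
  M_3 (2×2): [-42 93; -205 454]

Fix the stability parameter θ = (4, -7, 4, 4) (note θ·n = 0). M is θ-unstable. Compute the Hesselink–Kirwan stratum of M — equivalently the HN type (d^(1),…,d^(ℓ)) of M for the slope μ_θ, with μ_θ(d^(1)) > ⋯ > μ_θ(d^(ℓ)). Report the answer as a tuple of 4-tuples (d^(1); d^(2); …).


Via rank(M_{q-1}∘⋯∘M_p): M ≅ I[1,2]^2, I[1,4], I[2,2], I[3,4].
μ_θ-semistable layers: μ^(1)=4; μ^(2)=-3/2; μ^(3)=-7

((0, 0, 2, 2); (3, 3, 0, 0); (0, 1, 0, 0))


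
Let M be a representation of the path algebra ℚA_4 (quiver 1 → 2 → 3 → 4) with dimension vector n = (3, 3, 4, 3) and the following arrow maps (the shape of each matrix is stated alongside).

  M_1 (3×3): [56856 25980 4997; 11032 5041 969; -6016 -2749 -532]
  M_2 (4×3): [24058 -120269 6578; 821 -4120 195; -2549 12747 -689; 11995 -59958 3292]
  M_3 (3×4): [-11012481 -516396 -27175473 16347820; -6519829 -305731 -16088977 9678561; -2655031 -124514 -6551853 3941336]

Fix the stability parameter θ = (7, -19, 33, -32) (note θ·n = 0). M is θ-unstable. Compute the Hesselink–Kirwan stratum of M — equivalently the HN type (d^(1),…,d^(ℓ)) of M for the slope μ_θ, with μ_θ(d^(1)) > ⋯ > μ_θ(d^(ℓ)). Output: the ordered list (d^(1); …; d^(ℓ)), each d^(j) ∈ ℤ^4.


Barcode: M ≅ I[1,1], I[1,4]^2, I[2,4], I[3,3]. HN layers by μ_θ (5 steps, strictly decreasing):
  μ^(1)=33; μ^(2)=7; μ^(3)=1/2; μ^(4)=-6; μ^(5)=-19

((0, 0, 1, 0); (1, 0, 0, 0); (0, 0, 3, 3); (2, 2, 0, 0); (0, 1, 0, 0))


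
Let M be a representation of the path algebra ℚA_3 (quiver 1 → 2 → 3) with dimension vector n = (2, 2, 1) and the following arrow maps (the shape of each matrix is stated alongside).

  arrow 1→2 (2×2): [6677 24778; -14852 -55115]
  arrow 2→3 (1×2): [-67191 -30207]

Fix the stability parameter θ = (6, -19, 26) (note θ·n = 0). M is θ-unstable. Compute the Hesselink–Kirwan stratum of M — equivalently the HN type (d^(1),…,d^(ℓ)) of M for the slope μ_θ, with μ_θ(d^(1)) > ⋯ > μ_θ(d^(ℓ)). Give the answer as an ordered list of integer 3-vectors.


Via rank(M_{q-1}∘⋯∘M_p): M ≅ I[1,2], I[1,3].
μ_θ-semistable layers: μ^(1)=26; μ^(2)=-13/2

((0, 0, 1); (2, 2, 0))


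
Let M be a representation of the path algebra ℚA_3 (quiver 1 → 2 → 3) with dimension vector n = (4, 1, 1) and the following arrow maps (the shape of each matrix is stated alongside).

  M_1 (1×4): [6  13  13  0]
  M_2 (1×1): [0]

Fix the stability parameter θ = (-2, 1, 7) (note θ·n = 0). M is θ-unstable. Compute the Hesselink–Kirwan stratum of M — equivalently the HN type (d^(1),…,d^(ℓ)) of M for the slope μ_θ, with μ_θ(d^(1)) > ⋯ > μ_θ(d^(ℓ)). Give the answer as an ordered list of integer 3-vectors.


Interval decomposition of M: I[1,1]^3, I[1,2], I[3,3].
HN type (ℓ=3): μ^(1)=7; μ^(2)=1; μ^(3)=-2

((0, 0, 1); (0, 1, 0); (4, 0, 0))


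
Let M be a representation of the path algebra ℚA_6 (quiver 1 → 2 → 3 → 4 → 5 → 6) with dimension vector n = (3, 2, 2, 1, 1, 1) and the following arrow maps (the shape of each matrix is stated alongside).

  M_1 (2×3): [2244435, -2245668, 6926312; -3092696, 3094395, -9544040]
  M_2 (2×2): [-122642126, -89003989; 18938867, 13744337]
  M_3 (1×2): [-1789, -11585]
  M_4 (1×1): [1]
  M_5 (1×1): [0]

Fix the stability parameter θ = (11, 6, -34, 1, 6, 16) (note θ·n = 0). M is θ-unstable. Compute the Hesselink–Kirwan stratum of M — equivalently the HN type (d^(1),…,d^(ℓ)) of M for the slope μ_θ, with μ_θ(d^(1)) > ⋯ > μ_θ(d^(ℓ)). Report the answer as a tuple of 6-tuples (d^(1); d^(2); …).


Via rank(M_{q-1}∘⋯∘M_p): M ≅ I[1,1], I[1,3], I[1,5], I[6,6].
μ_θ-semistable layers: μ^(1)=16; μ^(2)=11; μ^(3)=6; μ^(4)=1; μ^(5)=-17/3

((0, 0, 0, 0, 0, 1); (1, 0, 0, 0, 0, 0); (0, 0, 0, 0, 1, 0); (0, 0, 0, 1, 0, 0); (2, 2, 2, 0, 0, 0))


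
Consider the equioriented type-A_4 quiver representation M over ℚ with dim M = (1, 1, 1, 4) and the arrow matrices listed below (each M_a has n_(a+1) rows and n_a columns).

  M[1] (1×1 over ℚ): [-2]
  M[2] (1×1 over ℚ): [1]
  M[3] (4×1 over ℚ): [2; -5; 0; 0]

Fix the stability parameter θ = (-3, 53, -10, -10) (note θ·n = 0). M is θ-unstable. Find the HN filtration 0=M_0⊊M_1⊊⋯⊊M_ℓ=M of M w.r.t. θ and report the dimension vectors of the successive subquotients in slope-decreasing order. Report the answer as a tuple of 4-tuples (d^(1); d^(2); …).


Interval decomposition of M: I[1,4], I[4,4]^3.
HN type (ℓ=3): μ^(1)=11; μ^(2)=-3; μ^(3)=-10

((0, 1, 1, 1); (1, 0, 0, 0); (0, 0, 0, 3))


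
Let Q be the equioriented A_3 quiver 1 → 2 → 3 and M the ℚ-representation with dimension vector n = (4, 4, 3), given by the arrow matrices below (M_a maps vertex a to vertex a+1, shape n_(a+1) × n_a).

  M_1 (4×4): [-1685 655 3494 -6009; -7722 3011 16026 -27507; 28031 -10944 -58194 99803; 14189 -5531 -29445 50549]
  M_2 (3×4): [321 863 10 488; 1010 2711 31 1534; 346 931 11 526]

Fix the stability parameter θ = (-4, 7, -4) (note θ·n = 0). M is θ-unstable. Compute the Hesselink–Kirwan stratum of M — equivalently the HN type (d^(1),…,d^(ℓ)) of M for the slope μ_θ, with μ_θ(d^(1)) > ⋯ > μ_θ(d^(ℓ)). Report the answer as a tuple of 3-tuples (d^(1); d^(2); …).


Via rank(M_{q-1}∘⋯∘M_p): M ≅ I[1,2], I[1,3]^3.
μ_θ-semistable layers: μ^(1)=7; μ^(2)=3/2; μ^(3)=-4

((0, 1, 0); (0, 3, 3); (4, 0, 0))


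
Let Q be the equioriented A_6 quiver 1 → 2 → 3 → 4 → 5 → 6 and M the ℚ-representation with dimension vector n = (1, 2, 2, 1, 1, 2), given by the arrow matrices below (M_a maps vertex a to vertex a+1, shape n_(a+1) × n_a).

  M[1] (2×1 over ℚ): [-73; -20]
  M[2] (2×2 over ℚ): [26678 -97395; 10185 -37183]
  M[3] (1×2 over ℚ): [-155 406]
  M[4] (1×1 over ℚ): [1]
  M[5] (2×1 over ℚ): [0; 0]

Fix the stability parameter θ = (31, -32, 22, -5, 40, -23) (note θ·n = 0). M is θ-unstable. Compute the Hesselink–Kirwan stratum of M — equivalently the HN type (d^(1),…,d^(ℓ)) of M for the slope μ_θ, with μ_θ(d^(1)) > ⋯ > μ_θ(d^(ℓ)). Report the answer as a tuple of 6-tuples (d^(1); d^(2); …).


Interval decomposition of M: I[1,3], I[2,5], I[6,6]^2.
HN type (ℓ=6): μ^(1)=40; μ^(2)=22; μ^(3)=17/2; μ^(4)=-1/2; μ^(5)=-23; μ^(6)=-32

((0, 0, 0, 0, 1, 0); (0, 0, 1, 0, 0, 0); (0, 0, 1, 1, 0, 0); (1, 1, 0, 0, 0, 0); (0, 0, 0, 0, 0, 2); (0, 1, 0, 0, 0, 0))


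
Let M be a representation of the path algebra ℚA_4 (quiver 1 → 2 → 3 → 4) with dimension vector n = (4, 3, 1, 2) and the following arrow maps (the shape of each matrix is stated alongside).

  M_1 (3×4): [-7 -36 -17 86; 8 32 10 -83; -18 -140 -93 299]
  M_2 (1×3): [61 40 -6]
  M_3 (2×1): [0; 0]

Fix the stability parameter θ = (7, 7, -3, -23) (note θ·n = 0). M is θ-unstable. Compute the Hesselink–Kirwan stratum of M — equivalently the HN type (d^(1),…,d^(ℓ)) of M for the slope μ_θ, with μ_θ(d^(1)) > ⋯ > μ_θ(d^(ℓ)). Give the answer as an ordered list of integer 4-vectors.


Via rank(M_{q-1}∘⋯∘M_p): M ≅ I[1,1], I[1,2]^2, I[1,3], I[4,4]^2.
μ_θ-semistable layers: μ^(1)=7; μ^(2)=11/3; μ^(3)=-23

((3, 2, 0, 0); (1, 1, 1, 0); (0, 0, 0, 2))


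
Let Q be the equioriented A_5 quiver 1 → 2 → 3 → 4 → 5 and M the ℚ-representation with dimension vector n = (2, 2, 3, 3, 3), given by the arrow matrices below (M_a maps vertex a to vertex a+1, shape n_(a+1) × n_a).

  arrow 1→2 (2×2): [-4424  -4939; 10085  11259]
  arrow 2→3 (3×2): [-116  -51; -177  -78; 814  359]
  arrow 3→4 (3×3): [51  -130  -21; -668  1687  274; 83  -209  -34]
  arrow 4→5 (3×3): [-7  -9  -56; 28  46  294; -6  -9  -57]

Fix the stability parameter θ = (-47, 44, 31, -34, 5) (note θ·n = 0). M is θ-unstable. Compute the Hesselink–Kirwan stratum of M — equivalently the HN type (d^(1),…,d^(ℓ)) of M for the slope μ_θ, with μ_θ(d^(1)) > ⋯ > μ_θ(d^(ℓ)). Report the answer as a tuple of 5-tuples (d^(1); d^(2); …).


Via rank(M_{q-1}∘⋯∘M_p): M ≅ I[1,5]^2, I[3,4], I[5,5].
μ_θ-semistable layers: μ^(1)=23/2; μ^(2)=5; μ^(3)=-3/2; μ^(4)=-47

((0, 2, 2, 2, 2); (0, 0, 0, 0, 1); (0, 0, 1, 1, 0); (2, 0, 0, 0, 0))


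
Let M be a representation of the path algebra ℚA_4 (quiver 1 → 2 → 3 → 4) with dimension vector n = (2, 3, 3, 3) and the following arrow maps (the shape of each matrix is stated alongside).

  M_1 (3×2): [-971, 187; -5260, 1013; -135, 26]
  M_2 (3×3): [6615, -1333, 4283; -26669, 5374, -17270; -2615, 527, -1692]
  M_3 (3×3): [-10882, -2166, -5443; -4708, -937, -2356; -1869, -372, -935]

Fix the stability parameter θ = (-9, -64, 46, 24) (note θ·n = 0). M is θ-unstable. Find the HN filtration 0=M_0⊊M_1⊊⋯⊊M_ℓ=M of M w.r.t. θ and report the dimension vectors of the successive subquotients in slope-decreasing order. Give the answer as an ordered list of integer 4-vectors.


Barcode: M ≅ I[1,4]^2, I[2,4]. HN layers by μ_θ (3 steps, strictly decreasing):
  μ^(1)=35; μ^(2)=-73/2; μ^(3)=-64

((0, 0, 3, 3); (2, 2, 0, 0); (0, 1, 0, 0))


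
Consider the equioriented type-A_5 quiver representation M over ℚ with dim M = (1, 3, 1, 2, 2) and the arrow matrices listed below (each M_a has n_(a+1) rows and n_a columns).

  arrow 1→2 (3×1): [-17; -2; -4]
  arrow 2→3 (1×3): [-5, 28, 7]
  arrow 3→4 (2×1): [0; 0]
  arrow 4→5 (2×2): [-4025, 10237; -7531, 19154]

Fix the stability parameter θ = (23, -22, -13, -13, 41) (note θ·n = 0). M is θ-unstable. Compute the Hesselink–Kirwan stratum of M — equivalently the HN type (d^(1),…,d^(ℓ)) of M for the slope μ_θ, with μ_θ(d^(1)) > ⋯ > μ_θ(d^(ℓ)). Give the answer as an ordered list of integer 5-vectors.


Via rank(M_{q-1}∘⋯∘M_p): M ≅ I[1,3], I[2,2]^2, I[4,5]^2.
μ_θ-semistable layers: μ^(1)=41; μ^(2)=-4; μ^(3)=-13; μ^(4)=-22

((0, 0, 0, 0, 2); (1, 1, 1, 0, 0); (0, 0, 0, 2, 0); (0, 2, 0, 0, 0))


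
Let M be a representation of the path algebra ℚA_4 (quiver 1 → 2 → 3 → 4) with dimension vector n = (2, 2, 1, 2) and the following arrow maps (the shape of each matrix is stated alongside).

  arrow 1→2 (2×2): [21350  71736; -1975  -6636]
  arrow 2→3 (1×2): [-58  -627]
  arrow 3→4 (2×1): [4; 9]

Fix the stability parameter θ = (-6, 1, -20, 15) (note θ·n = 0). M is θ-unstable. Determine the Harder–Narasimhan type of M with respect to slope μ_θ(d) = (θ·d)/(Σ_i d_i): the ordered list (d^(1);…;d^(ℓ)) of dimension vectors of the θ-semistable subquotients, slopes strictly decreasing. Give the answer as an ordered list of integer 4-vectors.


Barcode: M ≅ I[1,1], I[1,4], I[2,2], I[4,4]. HN layers by μ_θ (4 steps, strictly decreasing):
  μ^(1)=15; μ^(2)=1; μ^(3)=-6; μ^(4)=-25/3

((0, 0, 0, 2); (0, 1, 0, 0); (1, 0, 0, 0); (1, 1, 1, 0))


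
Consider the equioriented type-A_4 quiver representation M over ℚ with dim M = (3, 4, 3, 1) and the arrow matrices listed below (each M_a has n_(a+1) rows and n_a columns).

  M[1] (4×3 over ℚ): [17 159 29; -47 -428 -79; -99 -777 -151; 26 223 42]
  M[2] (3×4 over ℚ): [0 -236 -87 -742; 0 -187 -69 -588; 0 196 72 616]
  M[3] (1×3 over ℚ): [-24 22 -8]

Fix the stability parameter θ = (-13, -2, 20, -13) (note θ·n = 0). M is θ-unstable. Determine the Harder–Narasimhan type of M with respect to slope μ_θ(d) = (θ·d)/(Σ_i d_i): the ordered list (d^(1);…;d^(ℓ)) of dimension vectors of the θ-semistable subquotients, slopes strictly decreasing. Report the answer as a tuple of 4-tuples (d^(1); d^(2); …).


Interval decomposition of M: I[1,2], I[1,3], I[1,4], I[2,2], I[3,3].
HN type (ℓ=4): μ^(1)=20; μ^(2)=7/2; μ^(3)=-2; μ^(4)=-13

((0, 0, 2, 0); (0, 0, 1, 1); (0, 4, 0, 0); (3, 0, 0, 0))


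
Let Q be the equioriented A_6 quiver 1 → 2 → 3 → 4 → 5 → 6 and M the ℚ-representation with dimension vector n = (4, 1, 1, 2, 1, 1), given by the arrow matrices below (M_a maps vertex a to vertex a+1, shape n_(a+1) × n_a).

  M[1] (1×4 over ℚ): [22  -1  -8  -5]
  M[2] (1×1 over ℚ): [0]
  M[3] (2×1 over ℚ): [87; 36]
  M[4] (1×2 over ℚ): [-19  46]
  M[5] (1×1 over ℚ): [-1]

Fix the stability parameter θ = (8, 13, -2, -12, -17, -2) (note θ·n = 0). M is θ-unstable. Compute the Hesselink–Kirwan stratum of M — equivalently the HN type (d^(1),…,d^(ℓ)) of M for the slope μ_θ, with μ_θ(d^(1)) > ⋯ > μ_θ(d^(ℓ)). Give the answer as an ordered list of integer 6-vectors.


Via rank(M_{q-1}∘⋯∘M_p): M ≅ I[1,1]^3, I[1,2], I[3,6], I[4,4].
μ_θ-semistable layers: μ^(1)=13; μ^(2)=8; μ^(3)=-2; μ^(4)=-31/3; μ^(5)=-12

((0, 1, 0, 0, 0, 0); (4, 0, 0, 0, 0, 0); (0, 0, 0, 0, 0, 1); (0, 0, 1, 1, 1, 0); (0, 0, 0, 1, 0, 0))


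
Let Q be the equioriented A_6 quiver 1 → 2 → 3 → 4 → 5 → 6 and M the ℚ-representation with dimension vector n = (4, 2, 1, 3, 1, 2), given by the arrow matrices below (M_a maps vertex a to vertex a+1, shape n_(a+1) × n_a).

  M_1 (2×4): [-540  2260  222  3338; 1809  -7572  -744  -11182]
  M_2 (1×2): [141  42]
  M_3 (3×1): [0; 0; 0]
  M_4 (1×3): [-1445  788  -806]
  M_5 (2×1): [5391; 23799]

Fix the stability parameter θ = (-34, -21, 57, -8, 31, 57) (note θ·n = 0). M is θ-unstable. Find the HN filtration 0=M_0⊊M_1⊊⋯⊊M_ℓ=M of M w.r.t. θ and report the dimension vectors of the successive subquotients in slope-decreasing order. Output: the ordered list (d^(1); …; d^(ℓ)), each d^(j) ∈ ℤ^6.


Interval decomposition of M: I[1,1]^2, I[1,2], I[1,3], I[4,4]^2, I[4,6], I[6,6].
HN type (ℓ=5): μ^(1)=57; μ^(2)=31; μ^(3)=-8; μ^(4)=-21; μ^(5)=-34

((0, 0, 1, 0, 0, 2); (0, 0, 0, 0, 1, 0); (0, 0, 0, 3, 0, 0); (0, 2, 0, 0, 0, 0); (4, 0, 0, 0, 0, 0))


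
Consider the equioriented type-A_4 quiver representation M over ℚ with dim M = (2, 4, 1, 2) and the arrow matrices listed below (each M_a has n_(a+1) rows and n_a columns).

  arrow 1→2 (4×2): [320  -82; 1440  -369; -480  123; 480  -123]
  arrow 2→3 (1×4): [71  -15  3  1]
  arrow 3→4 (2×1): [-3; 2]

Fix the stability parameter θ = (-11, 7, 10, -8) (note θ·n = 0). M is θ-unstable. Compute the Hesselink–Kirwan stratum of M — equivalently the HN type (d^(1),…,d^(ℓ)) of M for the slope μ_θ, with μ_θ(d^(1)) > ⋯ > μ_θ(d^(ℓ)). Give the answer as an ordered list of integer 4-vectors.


Barcode: M ≅ I[1,1], I[1,4], I[2,2]^3, I[4,4]. HN layers by μ_θ (4 steps, strictly decreasing):
  μ^(1)=7; μ^(2)=3; μ^(3)=-8; μ^(4)=-11

((0, 3, 0, 0); (0, 1, 1, 1); (0, 0, 0, 1); (2, 0, 0, 0))
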